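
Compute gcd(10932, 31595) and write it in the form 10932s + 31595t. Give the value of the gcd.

Euclidean algorithm:
31595 = 2*10932 + 9731
10932 = 1*9731 + 1201
9731 = 8*1201 + 123
1201 = 9*123 + 94
123 = 1*94 + 29
94 = 3*29 + 7
29 = 4*7 + 1
7 = 7*1 + 0
gcd(10932, 31595) = 1.
Back-substituting:
1 = 29 − 4·7
1 = −4·94 + 13·29
1 = 13·123 − 17·94
1 = −17·1201 + 166·123
1 = 166·9731 − 1345·1201
1 = −1345·10932 + 1511·9731
1 = 1511·31595 − 4367·10932
So 1 = (1511)·31595 + (-4367)·10932.

1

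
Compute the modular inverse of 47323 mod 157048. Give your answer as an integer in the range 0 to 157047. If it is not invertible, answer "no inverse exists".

22059

gcd(157048, 47323) by repeated division:
157048 = 3*47323 + 15079
47323 = 3*15079 + 2086
15079 = 7*2086 + 477
2086 = 4*477 + 178
477 = 2*178 + 121
178 = 1*121 + 57
121 = 2*57 + 7
57 = 8*7 + 1
7 = 7*1 + 0
gcd = 1, so the inverse exists. Back-substitute:
1 = 57 − 8·7
1 = −8·121 + 17·57
1 = 17·178 − 25·121
1 = −25·477 + 67·178
1 = 67·2086 − 293·477
1 = −293·15079 + 2118·2086
1 = 2118·47323 − 6647·15079
1 = −6647·157048 + 22059·47323
So 47323·22059 ≡ 1 (mod 157048).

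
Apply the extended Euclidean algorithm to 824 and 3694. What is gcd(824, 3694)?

2

Euclidean algorithm:
3694 = 4×824 + 398
824 = 2×398 + 28
398 = 14×28 + 6
28 = 4×6 + 4
6 = 1×4 + 2
4 = 2×2 + 0
gcd(824, 3694) = 2.
Express as a combination:
2 = 6 − 4
2 = −28 + 5·6
2 = 5·398 − 71·28
2 = −71·824 + 147·398
2 = 147·3694 − 659·824
So 2 = (147)·3694 + (-659)·824.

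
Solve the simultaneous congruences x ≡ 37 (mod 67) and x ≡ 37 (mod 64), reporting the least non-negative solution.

37

Write x = 37 + 67·k. Then 67·k ≡ 37 − 37 ≡ 0 (mod 64).
Need 67⁻¹ mod 64. Extended Euclid on (64, 3):
64 = 21×3 + 1
3 = 3×1 + 0
Back-substitute:
1 = 64 − 21·3
67⁻¹ ≡ 43 (mod 64), so k ≡ 43·0 ≡ 0 (mod 64).
x = 37 + 67·0 = 37.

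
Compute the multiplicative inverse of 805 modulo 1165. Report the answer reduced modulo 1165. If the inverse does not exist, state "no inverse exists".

no inverse exists

Euclidean algorithm on 1165, 805:
1165 = 1*805 + 360
805 = 2*360 + 85
360 = 4*85 + 20
85 = 4*20 + 5
20 = 4*5 + 0
Since gcd = 5 > 1, 805 is not a unit mod 1165.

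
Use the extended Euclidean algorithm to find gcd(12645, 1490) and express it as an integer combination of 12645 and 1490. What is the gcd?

5

Repeated division:
12645 = 8·1490 + 725
1490 = 2·725 + 40
725 = 18·40 + 5
40 = 8·5 + 0
gcd(12645, 1490) = 5.
Working backward:
5 = 725 − 18·40
5 = −18·1490 + 37·725
5 = 37·12645 − 314·1490
So 5 = (37)·12645 + (-314)·1490.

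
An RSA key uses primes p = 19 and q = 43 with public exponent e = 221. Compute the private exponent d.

φ(n) = (p−1)(q−1) = 18·42 = 756.
Need d with 221·d ≡ 1 (mod 756). Apply the extended Euclidean algorithm:
756 = 3*221 + 93
221 = 2*93 + 35
93 = 2*35 + 23
35 = 1*23 + 12
23 = 1*12 + 11
12 = 1*11 + 1
11 = 11*1 + 0
Back-substitute:
1 = 12 − 11
1 = −23 + 2·12
1 = 2·35 − 3·23
1 = −3·93 + 8·35
1 = 8·221 − 19·93
1 = −19·756 + 65·221
So 221·65 ≡ 1 (mod 756), hence d = 65.

65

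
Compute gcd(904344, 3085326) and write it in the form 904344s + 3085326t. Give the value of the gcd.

6

Euclidean algorithm:
3085326 = 3·904344 + 372294
904344 = 2·372294 + 159756
372294 = 2·159756 + 52782
159756 = 3·52782 + 1410
52782 = 37·1410 + 612
1410 = 2·612 + 186
612 = 3·186 + 54
186 = 3·54 + 24
54 = 2·24 + 6
24 = 4·6 + 0
gcd(904344, 3085326) = 6.
Express as a combination:
6 = 54 − 2·24
6 = −2·186 + 7·54
6 = 7·612 − 23·186
6 = −23·1410 + 53·612
6 = 53·52782 − 1984·1410
6 = −1984·159756 + 6005·52782
6 = 6005·372294 − 13994·159756
6 = −13994·904344 + 33993·372294
6 = 33993·3085326 − 115973·904344
So 6 = (33993)·3085326 + (-115973)·904344.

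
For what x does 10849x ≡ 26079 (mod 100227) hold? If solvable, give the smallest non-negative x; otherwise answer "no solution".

61650

First find gcd(10849, 100227):
100227 = 9×10849 + 2586
10849 = 4×2586 + 505
2586 = 5×505 + 61
505 = 8×61 + 17
61 = 3×17 + 10
17 = 1×10 + 7
10 = 1×7 + 3
7 = 2×3 + 1
3 = 3×1 + 0
gcd = 1, so a unique solution mod 100227 exists.
Back-substitute for the Bézout coefficients:
1 = 7 − 2·3
1 = −2·10 + 3·7
1 = 3·17 − 5·10
1 = −5·61 + 18·17
1 = 18·505 − 149·61
1 = −149·2586 + 763·505
1 = 763·10849 − 3201·2586
1 = −3201·100227 + 29572·10849
So 10849·(29572) ≡ 1 (mod 100227), giving 10849⁻¹ ≡ 29572.
x ≡ 10849⁻¹·26079 ≡ 29572·26079 ≡ 61650 (mod 100227).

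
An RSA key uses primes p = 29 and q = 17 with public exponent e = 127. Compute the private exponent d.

φ(n) = (p−1)(q−1) = 28·16 = 448.
Need d with 127·d ≡ 1 (mod 448). Apply the extended Euclidean algorithm:
448 = 3*127 + 67
127 = 1*67 + 60
67 = 1*60 + 7
60 = 8*7 + 4
7 = 1*4 + 3
4 = 1*3 + 1
3 = 3*1 + 0
Back-substitute:
1 = 4 − 3
1 = −7 + 2·4
1 = 2·60 − 17·7
1 = −17·67 + 19·60
1 = 19·127 − 36·67
1 = −36·448 + 127·127
So 127·127 ≡ 1 (mod 448), hence d = 127.

127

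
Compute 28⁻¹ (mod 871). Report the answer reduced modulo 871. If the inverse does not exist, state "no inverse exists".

280

gcd(871, 28) by repeated division:
871 = 31×28 + 3
28 = 9×3 + 1
3 = 3×1 + 0
The gcd is 1. Working backward:
1 = 28 − 9·3
1 = −9·871 + 280·28
So 28·280 ≡ 1 (mod 871).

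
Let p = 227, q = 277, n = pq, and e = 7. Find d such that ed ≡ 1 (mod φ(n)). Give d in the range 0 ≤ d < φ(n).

φ(n) = (p−1)(q−1) = 226·276 = 62376.
Need d with 7·d ≡ 1 (mod 62376). Apply the extended Euclidean algorithm:
62376 = 8910·7 + 6
7 = 1·6 + 1
6 = 6·1 + 0
Back-substitute:
1 = 7 − 6
1 = −62376 + 8911·7
So 7·8911 ≡ 1 (mod 62376), hence d = 8911.

8911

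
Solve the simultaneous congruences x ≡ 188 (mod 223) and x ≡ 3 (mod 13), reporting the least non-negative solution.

Write x = 188 + 223·k. Then 223·k ≡ 3 − 188 ≡ 10 (mod 13).
Need 223⁻¹ mod 13. Extended Euclid on (13, 2):
13 = 6·2 + 1
2 = 2·1 + 0
Back-substitute:
1 = 13 − 6·2
223⁻¹ ≡ 7 (mod 13), so k ≡ 7·10 ≡ 5 (mod 13).
x = 188 + 223·5 = 1303.

1303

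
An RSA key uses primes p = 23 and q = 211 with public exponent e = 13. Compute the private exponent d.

φ(n) = (p−1)(q−1) = 22·210 = 4620.
Need d with 13·d ≡ 1 (mod 4620). Apply the extended Euclidean algorithm:
4620 = 355*13 + 5
13 = 2*5 + 3
5 = 1*3 + 2
3 = 1*2 + 1
2 = 2*1 + 0
Back-substitute:
1 = 3 − 2
1 = −5 + 2·3
1 = 2·13 − 5·5
1 = −5·4620 + 1777·13
So 13·1777 ≡ 1 (mod 4620), hence d = 1777.

1777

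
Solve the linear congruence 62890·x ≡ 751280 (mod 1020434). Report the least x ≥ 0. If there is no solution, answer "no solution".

First find gcd(62890, 1020434):
1020434 = 16×62890 + 14194
62890 = 4×14194 + 6114
14194 = 2×6114 + 1966
6114 = 3×1966 + 216
1966 = 9×216 + 22
216 = 9×22 + 18
22 = 1×18 + 4
18 = 4×4 + 2
4 = 2×2 + 0
gcd = 2 and 2 | 751280, so solutions exist. Divide through by 2: 31445x ≡ 375640 (mod 510217).
Now find 31445⁻¹ mod 510217:
510217 = 16*31445 + 7097
31445 = 4*7097 + 3057
7097 = 2*3057 + 983
3057 = 3*983 + 108
983 = 9*108 + 11
108 = 9*11 + 9
11 = 1*9 + 2
9 = 4*2 + 1
2 = 2*1 + 0
Back-substitute:
1 = 9 − 4·2
1 = −4·11 + 5·9
1 = 5·108 − 49·11
1 = −49·983 + 446·108
1 = 446·3057 − 1387·983
1 = −1387·7097 + 3220·3057
1 = 3220·31445 − 14267·7097
1 = −14267·510217 + 231492·31445
So 31445⁻¹ ≡ 231492 (mod 510217).
Then x ≡ 231492·375640 ≡ 351136 (mod 510217); the smallest non-negative solution is x = 351136.

351136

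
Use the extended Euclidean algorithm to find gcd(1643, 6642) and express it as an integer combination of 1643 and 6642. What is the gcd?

1

Euclidean algorithm:
6642 = 4*1643 + 70
1643 = 23*70 + 33
70 = 2*33 + 4
33 = 8*4 + 1
4 = 4*1 + 0
gcd(1643, 6642) = 1.
Express as a combination:
1 = 33 − 8·4
1 = −8·70 + 17·33
1 = 17·1643 − 399·70
1 = −399·6642 + 1613·1643
So 1 = (-399)·6642 + (1613)·1643.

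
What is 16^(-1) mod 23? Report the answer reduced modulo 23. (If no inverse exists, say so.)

13

Extended Euclidean algorithm:
23 = 1×16 + 7
16 = 2×7 + 2
7 = 3×2 + 1
2 = 2×1 + 0
The gcd is 1. Working backward:
1 = 7 − 3·2
1 = −3·16 + 7·7
1 = 7·23 − 10·16
So 16·(-10) ≡ 1 (mod 23), and -10 ≡ 13 (mod 23).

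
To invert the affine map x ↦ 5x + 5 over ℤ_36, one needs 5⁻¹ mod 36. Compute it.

29

Run Euclid on (36, 5):
36 = 7·5 + 1
5 = 5·1 + 0
gcd = 1, so the inverse exists. Back-substitute:
1 = 36 − 7·5
Hence 5⁻¹ ≡ -7 ≡ 29 (mod 36).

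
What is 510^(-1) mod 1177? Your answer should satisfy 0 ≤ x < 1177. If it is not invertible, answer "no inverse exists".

Extended Euclidean algorithm:
1177 = 2·510 + 157
510 = 3·157 + 39
157 = 4·39 + 1
39 = 39·1 + 0
Since gcd(510, 1177) = 1, back-substitute to write 1 as a combination:
1 = 157 − 4·39
1 = −4·510 + 13·157
1 = 13·1177 − 30·510
Hence 510⁻¹ ≡ -30 ≡ 1147 (mod 1177).

1147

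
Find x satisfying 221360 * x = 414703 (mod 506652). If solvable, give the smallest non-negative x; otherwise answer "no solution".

no solution

gcd(221360, 506652):
506652 = 2·221360 + 63932
221360 = 3·63932 + 29564
63932 = 2·29564 + 4804
29564 = 6·4804 + 740
4804 = 6·740 + 364
740 = 2·364 + 12
364 = 30·12 + 4
12 = 3·4 + 0
gcd = 4, but 4 ∤ 414703, so the congruence has no solution.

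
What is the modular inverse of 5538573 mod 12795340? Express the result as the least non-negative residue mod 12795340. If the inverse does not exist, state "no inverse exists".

10710717

Apply the Euclidean algorithm to 12795340 and 5538573:
12795340 = 2*5538573 + 1718194
5538573 = 3*1718194 + 383991
1718194 = 4*383991 + 182230
383991 = 2*182230 + 19531
182230 = 9*19531 + 6451
19531 = 3*6451 + 178
6451 = 36*178 + 43
178 = 4*43 + 6
43 = 7*6 + 1
6 = 6*1 + 0
gcd = 1, so the inverse exists. Back-substitute:
1 = 43 − 7·6
1 = −7·178 + 29·43
1 = 29·6451 − 1051·178
1 = −1051·19531 + 3182·6451
1 = 3182·182230 − 29689·19531
1 = −29689·383991 + 62560·182230
1 = 62560·1718194 − 279929·383991
1 = −279929·5538573 + 902347·1718194
1 = 902347·12795340 − 2084623·5538573
Thus 5538573·(-2084623) ≡ 1 (mod 12795340); reducing, -2084623 mod 12795340 = 10710717.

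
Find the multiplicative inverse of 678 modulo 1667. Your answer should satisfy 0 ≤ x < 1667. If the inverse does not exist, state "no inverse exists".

268

Apply the Euclidean algorithm to 1667 and 678:
1667 = 2*678 + 311
678 = 2*311 + 56
311 = 5*56 + 31
56 = 1*31 + 25
31 = 1*25 + 6
25 = 4*6 + 1
6 = 6*1 + 0
gcd = 1, so the inverse exists. Back-substitute:
1 = 25 − 4·6
1 = −4·31 + 5·25
1 = 5·56 − 9·31
1 = −9·311 + 50·56
1 = 50·678 − 109·311
1 = −109·1667 + 268·678
So 678·268 ≡ 1 (mod 1667).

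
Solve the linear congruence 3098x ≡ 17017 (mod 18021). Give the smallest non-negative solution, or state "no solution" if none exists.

1070

First find gcd(3098, 18021):
18021 = 5×3098 + 2531
3098 = 1×2531 + 567
2531 = 4×567 + 263
567 = 2×263 + 41
263 = 6×41 + 17
41 = 2×17 + 7
17 = 2×7 + 3
7 = 2×3 + 1
3 = 3×1 + 0
gcd = 1, so a unique solution mod 18021 exists.
Back-substitute for the Bézout coefficients:
1 = 7 − 2·3
1 = −2·17 + 5·7
1 = 5·41 − 12·17
1 = −12·263 + 77·41
1 = 77·567 − 166·263
1 = −166·2531 + 741·567
1 = 741·3098 − 907·2531
1 = −907·18021 + 5276·3098
So 3098·(5276) ≡ 1 (mod 18021), giving 3098⁻¹ ≡ 5276.
x ≡ 3098⁻¹·17017 ≡ 5276·17017 ≡ 1070 (mod 18021).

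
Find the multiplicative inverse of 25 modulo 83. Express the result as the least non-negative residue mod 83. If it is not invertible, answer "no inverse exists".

Apply the Euclidean algorithm to 83 and 25:
83 = 3×25 + 8
25 = 3×8 + 1
8 = 8×1 + 0
The gcd is 1. Working backward:
1 = 25 − 3·8
1 = −3·83 + 10·25
So 25·10 ≡ 1 (mod 83).

10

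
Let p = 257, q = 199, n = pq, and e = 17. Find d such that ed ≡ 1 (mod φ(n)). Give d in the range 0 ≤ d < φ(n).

8945

φ(n) = (p−1)(q−1) = 256·198 = 50688.
Need d with 17·d ≡ 1 (mod 50688). Apply the extended Euclidean algorithm:
50688 = 2981·17 + 11
17 = 1·11 + 6
11 = 1·6 + 5
6 = 1·5 + 1
5 = 5·1 + 0
Back-substitute:
1 = 6 − 5
1 = −11 + 2·6
1 = 2·17 − 3·11
1 = −3·50688 + 8945·17
So 17·8945 ≡ 1 (mod 50688), hence d = 8945.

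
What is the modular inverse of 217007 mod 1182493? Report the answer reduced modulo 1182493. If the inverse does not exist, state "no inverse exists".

1152196

Extended Euclidean algorithm:
1182493 = 5·217007 + 97458
217007 = 2·97458 + 22091
97458 = 4·22091 + 9094
22091 = 2·9094 + 3903
9094 = 2·3903 + 1288
3903 = 3·1288 + 39
1288 = 33·39 + 1
39 = 39·1 + 0
gcd = 1, so the inverse exists. Back-substitute:
1 = 1288 − 33·39
1 = −33·3903 + 100·1288
1 = 100·9094 − 233·3903
1 = −233·22091 + 566·9094
1 = 566·97458 − 2497·22091
1 = −2497·217007 + 5560·97458
1 = 5560·1182493 − 30297·217007
Hence 217007⁻¹ ≡ -30297 ≡ 1152196 (mod 1182493).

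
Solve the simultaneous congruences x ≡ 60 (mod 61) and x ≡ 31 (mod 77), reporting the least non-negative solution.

Write x = 60 + 61·k. Then 61·k ≡ 31 − 60 ≡ 48 (mod 77).
Need 61⁻¹ mod 77. Extended Euclid on (77, 61):
77 = 1×61 + 16
61 = 3×16 + 13
16 = 1×13 + 3
13 = 4×3 + 1
3 = 3×1 + 0
Back-substitute:
1 = 13 − 4·3
1 = −4·16 + 5·13
1 = 5·61 − 19·16
1 = −19·77 + 24·61
61⁻¹ ≡ 24 (mod 77), so k ≡ 24·48 ≡ 74 (mod 77).
x = 60 + 61·74 = 4574.

4574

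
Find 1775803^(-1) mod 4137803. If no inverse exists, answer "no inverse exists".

Apply the Euclidean algorithm to 4137803 and 1775803:
4137803 = 2×1775803 + 586197
1775803 = 3×586197 + 17212
586197 = 34×17212 + 989
17212 = 17×989 + 399
989 = 2×399 + 191
399 = 2×191 + 17
191 = 11×17 + 4
17 = 4×4 + 1
4 = 4×1 + 0
gcd = 1, so the inverse exists. Back-substitute:
1 = 17 − 4·4
1 = −4·191 + 45·17
1 = 45·399 − 94·191
1 = −94·989 + 233·399
1 = 233·17212 − 4055·989
1 = −4055·586197 + 138103·17212
1 = 138103·1775803 − 418364·586197
1 = −418364·4137803 + 974831·1775803
So 1775803·974831 ≡ 1 (mod 4137803).

974831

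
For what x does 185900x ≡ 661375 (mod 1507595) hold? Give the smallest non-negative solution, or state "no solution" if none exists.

First find gcd(185900, 1507595):
1507595 = 8×185900 + 20395
185900 = 9×20395 + 2345
20395 = 8×2345 + 1635
2345 = 1×1635 + 710
1635 = 2×710 + 215
710 = 3×215 + 65
215 = 3×65 + 20
65 = 3×20 + 5
20 = 4×5 + 0
gcd = 5 and 5 | 661375, so solutions exist. Divide through by 5: 37180x ≡ 132275 (mod 301519).
Now find 37180⁻¹ mod 301519:
301519 = 8·37180 + 4079
37180 = 9·4079 + 469
4079 = 8·469 + 327
469 = 1·327 + 142
327 = 2·142 + 43
142 = 3·43 + 13
43 = 3·13 + 4
13 = 3·4 + 1
4 = 4·1 + 0
Back-substitute:
1 = 13 − 3·4
1 = −3·43 + 10·13
1 = 10·142 − 33·43
1 = −33·327 + 76·142
1 = 76·469 − 109·327
1 = −109·4079 + 948·469
1 = 948·37180 − 8641·4079
1 = −8641·301519 + 70076·37180
So 37180⁻¹ ≡ 70076 (mod 301519).
Then x ≡ 70076·132275 ≡ 5802 (mod 301519); the smallest non-negative solution is x = 5802.

5802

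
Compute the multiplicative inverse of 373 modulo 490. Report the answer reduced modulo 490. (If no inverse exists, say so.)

gcd(490, 373) by repeated division:
490 = 1×373 + 117
373 = 3×117 + 22
117 = 5×22 + 7
22 = 3×7 + 1
7 = 7×1 + 0
gcd = 1, so the inverse exists. Back-substitute:
1 = 22 − 3·7
1 = −3·117 + 16·22
1 = 16·373 − 51·117
1 = −51·490 + 67·373
So 373·67 ≡ 1 (mod 490).

67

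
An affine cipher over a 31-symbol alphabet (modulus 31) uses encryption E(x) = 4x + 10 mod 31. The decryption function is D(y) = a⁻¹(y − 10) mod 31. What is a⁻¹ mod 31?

Extended Euclidean algorithm:
31 = 7×4 + 3
4 = 1×3 + 1
3 = 3×1 + 0
Since gcd(4, 31) = 1, back-substitute to write 1 as a combination:
1 = 4 − 3
1 = −31 + 8·4
So 4·8 ≡ 1 (mod 31).

8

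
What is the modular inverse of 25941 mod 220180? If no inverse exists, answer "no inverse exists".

167641

gcd(220180, 25941) by repeated division:
220180 = 8*25941 + 12652
25941 = 2*12652 + 637
12652 = 19*637 + 549
637 = 1*549 + 88
549 = 6*88 + 21
88 = 4*21 + 4
21 = 5*4 + 1
4 = 4*1 + 0
The gcd is 1. Working backward:
1 = 21 − 5·4
1 = −5·88 + 21·21
1 = 21·549 − 131·88
1 = −131·637 + 152·549
1 = 152·12652 − 3019·637
1 = −3019·25941 + 6190·12652
1 = 6190·220180 − 52539·25941
Thus 25941·(-52539) ≡ 1 (mod 220180); reducing, -52539 mod 220180 = 167641.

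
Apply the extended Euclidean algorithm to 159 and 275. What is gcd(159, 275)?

1

Repeated division:
275 = 1×159 + 116
159 = 1×116 + 43
116 = 2×43 + 30
43 = 1×30 + 13
30 = 2×13 + 4
13 = 3×4 + 1
4 = 4×1 + 0
gcd(159, 275) = 1.
Working backward:
1 = 13 − 3·4
1 = −3·30 + 7·13
1 = 7·43 − 10·30
1 = −10·116 + 27·43
1 = 27·159 − 37·116
1 = −37·275 + 64·159
So 1 = (-37)·275 + (64)·159.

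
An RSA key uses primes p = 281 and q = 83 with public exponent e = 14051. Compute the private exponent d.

12891

φ(n) = (p−1)(q−1) = 280·82 = 22960.
Need d with 14051·d ≡ 1 (mod 22960). Apply the extended Euclidean algorithm:
22960 = 1·14051 + 8909
14051 = 1·8909 + 5142
8909 = 1·5142 + 3767
5142 = 1·3767 + 1375
3767 = 2·1375 + 1017
1375 = 1·1017 + 358
1017 = 2·358 + 301
358 = 1·301 + 57
301 = 5·57 + 16
57 = 3·16 + 9
16 = 1·9 + 7
9 = 1·7 + 2
7 = 3·2 + 1
2 = 2·1 + 0
Back-substitute:
1 = 7 − 3·2
1 = −3·9 + 4·7
1 = 4·16 − 7·9
1 = −7·57 + 25·16
1 = 25·301 − 132·57
1 = −132·358 + 157·301
1 = 157·1017 − 446·358
1 = −446·1375 + 603·1017
1 = 603·3767 − 1652·1375
1 = −1652·5142 + 2255·3767
1 = 2255·8909 − 3907·5142
1 = −3907·14051 + 6162·8909
1 = 6162·22960 − 10069·14051
So 14051·(-10069) ≡ 1 (mod 22960), hence d ≡ -10069 ≡ 12891 (mod 22960).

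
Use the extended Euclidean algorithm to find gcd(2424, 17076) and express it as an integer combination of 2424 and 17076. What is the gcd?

12

Euclidean algorithm:
17076 = 7*2424 + 108
2424 = 22*108 + 48
108 = 2*48 + 12
48 = 4*12 + 0
gcd(2424, 17076) = 12.
Back-substituting:
12 = 108 − 2·48
12 = −2·2424 + 45·108
12 = 45·17076 − 317·2424
So 12 = (45)·17076 + (-317)·2424.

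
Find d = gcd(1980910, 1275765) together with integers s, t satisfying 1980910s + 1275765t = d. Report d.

Apply Euclid's algorithm to 1980910 and 1275765:
1980910 = 1·1275765 + 705145
1275765 = 1·705145 + 570620
705145 = 1·570620 + 134525
570620 = 4·134525 + 32520
134525 = 4·32520 + 4445
32520 = 7·4445 + 1405
4445 = 3·1405 + 230
1405 = 6·230 + 25
230 = 9·25 + 5
25 = 5·5 + 0
gcd(1980910, 1275765) = 5.
Back-substituting:
5 = 230 − 9·25
5 = −9·1405 + 55·230
5 = 55·4445 − 174·1405
5 = −174·32520 + 1273·4445
5 = 1273·134525 − 5266·32520
5 = −5266·570620 + 22337·134525
5 = 22337·705145 − 27603·570620
5 = −27603·1275765 + 49940·705145
5 = 49940·1980910 − 77543·1275765
So 5 = (49940)·1980910 + (-77543)·1275765.

5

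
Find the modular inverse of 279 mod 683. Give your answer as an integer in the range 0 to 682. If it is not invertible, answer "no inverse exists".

gcd(683, 279) by repeated division:
683 = 2·279 + 125
279 = 2·125 + 29
125 = 4·29 + 9
29 = 3·9 + 2
9 = 4·2 + 1
2 = 2·1 + 0
gcd = 1, so the inverse exists. Back-substitute:
1 = 9 − 4·2
1 = −4·29 + 13·9
1 = 13·125 − 56·29
1 = −56·279 + 125·125
1 = 125·683 − 306·279
Hence 279⁻¹ ≡ -306 ≡ 377 (mod 683).

377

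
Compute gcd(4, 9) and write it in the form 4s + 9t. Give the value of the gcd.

Repeated division:
9 = 2×4 + 1
4 = 4×1 + 0
gcd(4, 9) = 1.
Back-substituting:
1 = 9 − 2·4
So 1 = (1)·9 + (-2)·4.

1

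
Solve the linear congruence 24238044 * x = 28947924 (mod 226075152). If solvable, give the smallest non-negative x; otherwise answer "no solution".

16258243

First find gcd(24238044, 226075152):
226075152 = 9×24238044 + 7932756
24238044 = 3×7932756 + 439776
7932756 = 18×439776 + 16788
439776 = 26×16788 + 3288
16788 = 5×3288 + 348
3288 = 9×348 + 156
348 = 2×156 + 36
156 = 4×36 + 12
36 = 3×12 + 0
gcd = 12 and 12 | 28947924, so solutions exist. Divide through by 12: 2019837x ≡ 2412327 (mod 18839596).
Now find 2019837⁻¹ mod 18839596:
18839596 = 9·2019837 + 661063
2019837 = 3·661063 + 36648
661063 = 18·36648 + 1399
36648 = 26·1399 + 274
1399 = 5·274 + 29
274 = 9·29 + 13
29 = 2·13 + 3
13 = 4·3 + 1
3 = 3·1 + 0
Back-substitute:
1 = 13 − 4·3
1 = −4·29 + 9·13
1 = 9·274 − 85·29
1 = −85·1399 + 434·274
1 = 434·36648 − 11369·1399
1 = −11369·661063 + 205076·36648
1 = 205076·2019837 − 626597·661063
1 = −626597·18839596 + 5844449·2019837
So 2019837⁻¹ ≡ 5844449 (mod 18839596).
Then x ≡ 5844449·2412327 ≡ 16258243 (mod 18839596); the smallest non-negative solution is x = 16258243.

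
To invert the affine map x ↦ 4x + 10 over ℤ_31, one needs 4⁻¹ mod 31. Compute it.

8

Extended Euclidean algorithm:
31 = 7·4 + 3
4 = 1·3 + 1
3 = 3·1 + 0
The gcd is 1. Working backward:
1 = 4 − 3
1 = −31 + 8·4
So 4·8 ≡ 1 (mod 31).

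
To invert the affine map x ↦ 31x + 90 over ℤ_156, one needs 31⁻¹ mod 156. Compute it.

151

Extended Euclidean algorithm:
156 = 5·31 + 1
31 = 31·1 + 0
The gcd is 1. Working backward:
1 = 156 − 5·31
So 31·(-5) ≡ 1 (mod 156), and -5 ≡ 151 (mod 156).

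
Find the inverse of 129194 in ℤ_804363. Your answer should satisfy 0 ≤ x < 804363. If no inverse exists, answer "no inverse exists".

538556

Run Euclid on (804363, 129194):
804363 = 6*129194 + 29199
129194 = 4*29199 + 12398
29199 = 2*12398 + 4403
12398 = 2*4403 + 3592
4403 = 1*3592 + 811
3592 = 4*811 + 348
811 = 2*348 + 115
348 = 3*115 + 3
115 = 38*3 + 1
3 = 3*1 + 0
gcd = 1, so the inverse exists. Back-substitute:
1 = 115 − 38·3
1 = −38·348 + 115·115
1 = 115·811 − 268·348
1 = −268·3592 + 1187·811
1 = 1187·4403 − 1455·3592
1 = −1455·12398 + 4097·4403
1 = 4097·29199 − 9649·12398
1 = −9649·129194 + 42693·29199
1 = 42693·804363 − 265807·129194
Hence 129194⁻¹ ≡ -265807 ≡ 538556 (mod 804363).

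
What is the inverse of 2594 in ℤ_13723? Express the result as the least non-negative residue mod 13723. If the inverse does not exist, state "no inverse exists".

Apply the Euclidean algorithm to 13723 and 2594:
13723 = 5×2594 + 753
2594 = 3×753 + 335
753 = 2×335 + 83
335 = 4×83 + 3
83 = 27×3 + 2
3 = 1×2 + 1
2 = 2×1 + 0
The gcd is 1. Working backward:
1 = 3 − 2
1 = −83 + 28·3
1 = 28·335 − 113·83
1 = −113·753 + 254·335
1 = 254·2594 − 875·753
1 = −875·13723 + 4629·2594
So 2594·4629 ≡ 1 (mod 13723).

4629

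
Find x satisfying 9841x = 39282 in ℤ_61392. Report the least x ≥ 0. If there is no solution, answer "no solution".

42450

First find gcd(9841, 61392):
61392 = 6·9841 + 2346
9841 = 4·2346 + 457
2346 = 5·457 + 61
457 = 7·61 + 30
61 = 2·30 + 1
30 = 30·1 + 0
gcd = 1, so a unique solution mod 61392 exists.
Back-substitute for the Bézout coefficients:
1 = 61 − 2·30
1 = −2·457 + 15·61
1 = 15·2346 − 77·457
1 = −77·9841 + 323·2346
1 = 323·61392 − 2015·9841
So 9841·(-2015) ≡ 1 (mod 61392), giving 9841⁻¹ ≡ 59377.
x ≡ 9841⁻¹·39282 ≡ 59377·39282 ≡ 42450 (mod 61392).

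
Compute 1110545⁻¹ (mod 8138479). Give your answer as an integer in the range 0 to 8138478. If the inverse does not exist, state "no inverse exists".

1846682

Apply the Euclidean algorithm to 8138479 and 1110545:
8138479 = 7·1110545 + 364664
1110545 = 3·364664 + 16553
364664 = 22·16553 + 498
16553 = 33·498 + 119
498 = 4·119 + 22
119 = 5·22 + 9
22 = 2·9 + 4
9 = 2·4 + 1
4 = 4·1 + 0
Since gcd(1110545, 8138479) = 1, back-substitute to write 1 as a combination:
1 = 9 − 2·4
1 = −2·22 + 5·9
1 = 5·119 − 27·22
1 = −27·498 + 113·119
1 = 113·16553 − 3756·498
1 = −3756·364664 + 82745·16553
1 = 82745·1110545 − 251991·364664
1 = −251991·8138479 + 1846682·1110545
So 1110545·1846682 ≡ 1 (mod 8138479).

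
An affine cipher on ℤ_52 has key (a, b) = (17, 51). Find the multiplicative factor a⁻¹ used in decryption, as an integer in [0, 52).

gcd(52, 17) by repeated division:
52 = 3*17 + 1
17 = 17*1 + 0
gcd = 1, so the inverse exists. Back-substitute:
1 = 52 − 3·17
Thus 17·(-3) ≡ 1 (mod 52); reducing, -3 mod 52 = 49.

49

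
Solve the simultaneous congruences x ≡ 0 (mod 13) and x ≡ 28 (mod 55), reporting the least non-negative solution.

468

Write x = 0 + 13·k. Then 13·k ≡ 28 − 0 ≡ 28 (mod 55).
Need 13⁻¹ mod 55. Extended Euclid on (55, 13):
55 = 4×13 + 3
13 = 4×3 + 1
3 = 3×1 + 0
Back-substitute:
1 = 13 − 4·3
1 = −4·55 + 17·13
13⁻¹ ≡ 17 (mod 55), so k ≡ 17·28 ≡ 36 (mod 55).
x = 0 + 13·36 = 468.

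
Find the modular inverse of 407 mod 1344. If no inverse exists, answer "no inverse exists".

743

Extended Euclidean algorithm:
1344 = 3*407 + 123
407 = 3*123 + 38
123 = 3*38 + 9
38 = 4*9 + 2
9 = 4*2 + 1
2 = 2*1 + 0
gcd = 1, so the inverse exists. Back-substitute:
1 = 9 − 4·2
1 = −4·38 + 17·9
1 = 17·123 − 55·38
1 = −55·407 + 182·123
1 = 182·1344 − 601·407
Hence 407⁻¹ ≡ -601 ≡ 743 (mod 1344).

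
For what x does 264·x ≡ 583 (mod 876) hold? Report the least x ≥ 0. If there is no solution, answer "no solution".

gcd(264, 876):
876 = 3·264 + 84
264 = 3·84 + 12
84 = 7·12 + 0
gcd = 12, but 12 ∤ 583, so the congruence has no solution.

no solution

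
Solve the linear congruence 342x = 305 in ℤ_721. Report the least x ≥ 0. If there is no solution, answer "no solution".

3

First find gcd(342, 721):
721 = 2·342 + 37
342 = 9·37 + 9
37 = 4·9 + 1
9 = 9·1 + 0
gcd = 1, so a unique solution mod 721 exists.
Back-substitute for the Bézout coefficients:
1 = 37 − 4·9
1 = −4·342 + 37·37
1 = 37·721 − 78·342
So 342·(-78) ≡ 1 (mod 721), giving 342⁻¹ ≡ 643.
x ≡ 342⁻¹·305 ≡ 643·305 ≡ 3 (mod 721).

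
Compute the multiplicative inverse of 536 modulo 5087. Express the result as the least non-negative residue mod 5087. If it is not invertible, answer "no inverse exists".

1528

Apply the Euclidean algorithm to 5087 and 536:
5087 = 9×536 + 263
536 = 2×263 + 10
263 = 26×10 + 3
10 = 3×3 + 1
3 = 3×1 + 0
Since gcd(536, 5087) = 1, back-substitute to write 1 as a combination:
1 = 10 − 3·3
1 = −3·263 + 79·10
1 = 79·536 − 161·263
1 = −161·5087 + 1528·536
So 536·1528 ≡ 1 (mod 5087).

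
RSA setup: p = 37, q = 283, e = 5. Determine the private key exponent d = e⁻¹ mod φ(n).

4061

φ(n) = (p−1)(q−1) = 36·282 = 10152.
Need d with 5·d ≡ 1 (mod 10152). Apply the extended Euclidean algorithm:
10152 = 2030·5 + 2
5 = 2·2 + 1
2 = 2·1 + 0
Back-substitute:
1 = 5 − 2·2
1 = −2·10152 + 4061·5
So 5·4061 ≡ 1 (mod 10152), hence d = 4061.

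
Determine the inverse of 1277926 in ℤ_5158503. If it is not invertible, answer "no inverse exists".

Extended Euclidean algorithm:
5158503 = 4*1277926 + 46799
1277926 = 27*46799 + 14353
46799 = 3*14353 + 3740
14353 = 3*3740 + 3133
3740 = 1*3133 + 607
3133 = 5*607 + 98
607 = 6*98 + 19
98 = 5*19 + 3
19 = 6*3 + 1
3 = 3*1 + 0
Since gcd(1277926, 5158503) = 1, back-substitute to write 1 as a combination:
1 = 19 − 6·3
1 = −6·98 + 31·19
1 = 31·607 − 192·98
1 = −192·3133 + 991·607
1 = 991·3740 − 1183·3133
1 = −1183·14353 + 4540·3740
1 = 4540·46799 − 14803·14353
1 = −14803·1277926 + 404221·46799
1 = 404221·5158503 − 1631687·1277926
So 1277926·(-1631687) ≡ 1 (mod 5158503), and -1631687 ≡ 3526816 (mod 5158503).

3526816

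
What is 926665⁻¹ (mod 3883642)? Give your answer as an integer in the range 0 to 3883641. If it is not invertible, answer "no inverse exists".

936799

Run Euclid on (3883642, 926665):
3883642 = 4·926665 + 176982
926665 = 5·176982 + 41755
176982 = 4·41755 + 9962
41755 = 4·9962 + 1907
9962 = 5·1907 + 427
1907 = 4·427 + 199
427 = 2·199 + 29
199 = 6·29 + 25
29 = 1·25 + 4
25 = 6·4 + 1
4 = 4·1 + 0
gcd = 1, so the inverse exists. Back-substitute:
1 = 25 − 6·4
1 = −6·29 + 7·25
1 = 7·199 − 48·29
1 = −48·427 + 103·199
1 = 103·1907 − 460·427
1 = −460·9962 + 2403·1907
1 = 2403·41755 − 10072·9962
1 = −10072·176982 + 42691·41755
1 = 42691·926665 − 223527·176982
1 = −223527·3883642 + 936799·926665
So 926665·936799 ≡ 1 (mod 3883642).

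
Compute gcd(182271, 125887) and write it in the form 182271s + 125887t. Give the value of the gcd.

Repeated division:
182271 = 1*125887 + 56384
125887 = 2*56384 + 13119
56384 = 4*13119 + 3908
13119 = 3*3908 + 1395
3908 = 2*1395 + 1118
1395 = 1*1118 + 277
1118 = 4*277 + 10
277 = 27*10 + 7
10 = 1*7 + 3
7 = 2*3 + 1
3 = 3*1 + 0
gcd(182271, 125887) = 1.
Working backward:
1 = 7 − 2·3
1 = −2·10 + 3·7
1 = 3·277 − 83·10
1 = −83·1118 + 335·277
1 = 335·1395 − 418·1118
1 = −418·3908 + 1171·1395
1 = 1171·13119 − 3931·3908
1 = −3931·56384 + 16895·13119
1 = 16895·125887 − 37721·56384
1 = −37721·182271 + 54616·125887
So 1 = (-37721)·182271 + (54616)·125887.

1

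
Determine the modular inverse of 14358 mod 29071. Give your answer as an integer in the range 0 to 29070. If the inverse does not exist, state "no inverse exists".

14904

Extended Euclidean algorithm:
29071 = 2·14358 + 355
14358 = 40·355 + 158
355 = 2·158 + 39
158 = 4·39 + 2
39 = 19·2 + 1
2 = 2·1 + 0
gcd = 1, so the inverse exists. Back-substitute:
1 = 39 − 19·2
1 = −19·158 + 77·39
1 = 77·355 − 173·158
1 = −173·14358 + 6997·355
1 = 6997·29071 − 14167·14358
Hence 14358⁻¹ ≡ -14167 ≡ 14904 (mod 29071).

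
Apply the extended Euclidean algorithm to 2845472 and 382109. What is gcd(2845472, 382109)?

Apply Euclid's algorithm to 2845472 and 382109:
2845472 = 7*382109 + 170709
382109 = 2*170709 + 40691
170709 = 4*40691 + 7945
40691 = 5*7945 + 966
7945 = 8*966 + 217
966 = 4*217 + 98
217 = 2*98 + 21
98 = 4*21 + 14
21 = 1*14 + 7
14 = 2*7 + 0
gcd(2845472, 382109) = 7.
Working backward:
7 = 21 − 14
7 = −98 + 5·21
7 = 5·217 − 11·98
7 = −11·966 + 49·217
7 = 49·7945 − 403·966
7 = −403·40691 + 2064·7945
7 = 2064·170709 − 8659·40691
7 = −8659·382109 + 19382·170709
7 = 19382·2845472 − 144333·382109
So 7 = (19382)·2845472 + (-144333)·382109.

7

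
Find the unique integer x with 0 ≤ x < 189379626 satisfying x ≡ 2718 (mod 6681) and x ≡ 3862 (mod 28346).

112537482

Write x = 2718 + 6681·k. Then 6681·k ≡ 3862 − 2718 ≡ 1144 (mod 28346).
Need 6681⁻¹ mod 28346. Extended Euclid on (28346, 6681):
28346 = 4·6681 + 1622
6681 = 4·1622 + 193
1622 = 8·193 + 78
193 = 2·78 + 37
78 = 2·37 + 4
37 = 9·4 + 1
4 = 4·1 + 0
Back-substitute:
1 = 37 − 9·4
1 = −9·78 + 19·37
1 = 19·193 − 47·78
1 = −47·1622 + 395·193
1 = 395·6681 − 1627·1622
1 = −1627·28346 + 6903·6681
6681⁻¹ ≡ 6903 (mod 28346), so k ≡ 6903·1144 ≡ 16844 (mod 28346).
x = 2718 + 6681·16844 = 112537482.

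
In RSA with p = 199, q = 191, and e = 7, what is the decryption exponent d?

φ(n) = (p−1)(q−1) = 198·190 = 37620.
Need d with 7·d ≡ 1 (mod 37620). Apply the extended Euclidean algorithm:
37620 = 5374*7 + 2
7 = 3*2 + 1
2 = 2*1 + 0
Back-substitute:
1 = 7 − 3·2
1 = −3·37620 + 16123·7
So 7·16123 ≡ 1 (mod 37620), hence d = 16123.

16123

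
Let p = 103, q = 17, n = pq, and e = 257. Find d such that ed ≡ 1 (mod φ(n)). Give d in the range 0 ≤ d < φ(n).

φ(n) = (p−1)(q−1) = 102·16 = 1632.
Need d with 257·d ≡ 1 (mod 1632). Apply the extended Euclidean algorithm:
1632 = 6*257 + 90
257 = 2*90 + 77
90 = 1*77 + 13
77 = 5*13 + 12
13 = 1*12 + 1
12 = 12*1 + 0
Back-substitute:
1 = 13 − 12
1 = −77 + 6·13
1 = 6·90 − 7·77
1 = −7·257 + 20·90
1 = 20·1632 − 127·257
So 257·(-127) ≡ 1 (mod 1632), hence d ≡ -127 ≡ 1505 (mod 1632).

1505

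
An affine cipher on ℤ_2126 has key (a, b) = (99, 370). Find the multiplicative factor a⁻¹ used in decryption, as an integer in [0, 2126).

859

Extended Euclidean algorithm:
2126 = 21×99 + 47
99 = 2×47 + 5
47 = 9×5 + 2
5 = 2×2 + 1
2 = 2×1 + 0
The gcd is 1. Working backward:
1 = 5 − 2·2
1 = −2·47 + 19·5
1 = 19·99 − 40·47
1 = −40·2126 + 859·99
So 99·859 ≡ 1 (mod 2126).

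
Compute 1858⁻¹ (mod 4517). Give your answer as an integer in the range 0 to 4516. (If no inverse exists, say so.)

gcd(4517, 1858) by repeated division:
4517 = 2·1858 + 801
1858 = 2·801 + 256
801 = 3·256 + 33
256 = 7·33 + 25
33 = 1·25 + 8
25 = 3·8 + 1
8 = 8·1 + 0
The gcd is 1. Working backward:
1 = 25 − 3·8
1 = −3·33 + 4·25
1 = 4·256 − 31·33
1 = −31·801 + 97·256
1 = 97·1858 − 225·801
1 = −225·4517 + 547·1858
So 1858·547 ≡ 1 (mod 4517).

547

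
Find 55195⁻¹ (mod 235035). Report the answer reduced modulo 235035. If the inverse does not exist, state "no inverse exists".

Compute gcd(55195, 235035):
235035 = 4·55195 + 14255
55195 = 3·14255 + 12430
14255 = 1·12430 + 1825
12430 = 6·1825 + 1480
1825 = 1·1480 + 345
1480 = 4·345 + 100
345 = 3·100 + 45
100 = 2·45 + 10
45 = 4·10 + 5
10 = 2·5 + 0
gcd(55195, 235035) = 5 ≠ 1, so 55195 has no multiplicative inverse modulo 235035.

no inverse exists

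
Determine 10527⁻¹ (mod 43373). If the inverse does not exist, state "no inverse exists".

Euclidean algorithm on 43373, 10527:
43373 = 4×10527 + 1265
10527 = 8×1265 + 407
1265 = 3×407 + 44
407 = 9×44 + 11
44 = 4×11 + 0
gcd(10527, 43373) = 11 ≠ 1, so 10527 has no multiplicative inverse modulo 43373.

no inverse exists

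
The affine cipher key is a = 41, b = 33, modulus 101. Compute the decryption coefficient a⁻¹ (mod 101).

Apply the Euclidean algorithm to 101 and 41:
101 = 2*41 + 19
41 = 2*19 + 3
19 = 6*3 + 1
3 = 3*1 + 0
Since gcd(41, 101) = 1, back-substitute to write 1 as a combination:
1 = 19 − 6·3
1 = −6·41 + 13·19
1 = 13·101 − 32·41
Thus 41·(-32) ≡ 1 (mod 101); reducing, -32 mod 101 = 69.

69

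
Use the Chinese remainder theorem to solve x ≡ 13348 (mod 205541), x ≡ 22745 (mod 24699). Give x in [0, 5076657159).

Write x = 13348 + 205541·k. Then 205541·k ≡ 22745 − 13348 ≡ 9397 (mod 24699).
Need 205541⁻¹ mod 24699. Extended Euclid on (24699, 7949):
24699 = 3·7949 + 852
7949 = 9·852 + 281
852 = 3·281 + 9
281 = 31·9 + 2
9 = 4·2 + 1
2 = 2·1 + 0
Back-substitute:
1 = 9 − 4·2
1 = −4·281 + 125·9
1 = 125·852 − 379·281
1 = −379·7949 + 3536·852
1 = 3536·24699 − 10987·7949
205541⁻¹ ≡ 13712 (mod 24699), so k ≡ 13712·9397 ≡ 21680 (mod 24699).
x = 13348 + 205541·21680 = 4456142228.

4456142228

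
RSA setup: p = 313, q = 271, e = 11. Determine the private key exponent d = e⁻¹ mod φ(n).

φ(n) = (p−1)(q−1) = 312·270 = 84240.
Need d with 11·d ≡ 1 (mod 84240). Apply the extended Euclidean algorithm:
84240 = 7658·11 + 2
11 = 5·2 + 1
2 = 2·1 + 0
Back-substitute:
1 = 11 − 5·2
1 = −5·84240 + 38291·11
So 11·38291 ≡ 1 (mod 84240), hence d = 38291.

38291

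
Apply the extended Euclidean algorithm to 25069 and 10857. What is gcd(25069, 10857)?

Repeated division:
25069 = 2*10857 + 3355
10857 = 3*3355 + 792
3355 = 4*792 + 187
792 = 4*187 + 44
187 = 4*44 + 11
44 = 4*11 + 0
gcd(25069, 10857) = 11.
Working backward:
11 = 187 − 4·44
11 = −4·792 + 17·187
11 = 17·3355 − 72·792
11 = −72·10857 + 233·3355
11 = 233·25069 − 538·10857
So 11 = (233)·25069 + (-538)·10857.

11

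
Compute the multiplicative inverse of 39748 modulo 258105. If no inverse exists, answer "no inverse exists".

Apply the Euclidean algorithm to 258105 and 39748:
258105 = 6×39748 + 19617
39748 = 2×19617 + 514
19617 = 38×514 + 85
514 = 6×85 + 4
85 = 21×4 + 1
4 = 4×1 + 0
The gcd is 1. Working backward:
1 = 85 − 21·4
1 = −21·514 + 127·85
1 = 127·19617 − 4847·514
1 = −4847·39748 + 9821·19617
1 = 9821·258105 − 63773·39748
Thus 39748·(-63773) ≡ 1 (mod 258105); reducing, -63773 mod 258105 = 194332.

194332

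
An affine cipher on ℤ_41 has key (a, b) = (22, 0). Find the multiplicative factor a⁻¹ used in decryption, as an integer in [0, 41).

28

Extended Euclidean algorithm:
41 = 1*22 + 19
22 = 1*19 + 3
19 = 6*3 + 1
3 = 3*1 + 0
The gcd is 1. Working backward:
1 = 19 − 6·3
1 = −6·22 + 7·19
1 = 7·41 − 13·22
So 22·(-13) ≡ 1 (mod 41), and -13 ≡ 28 (mod 41).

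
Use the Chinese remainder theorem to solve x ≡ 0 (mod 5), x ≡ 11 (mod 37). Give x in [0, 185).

Write x = 0 + 5·k. Then 5·k ≡ 11 − 0 ≡ 11 (mod 37).
Need 5⁻¹ mod 37. Extended Euclid on (37, 5):
37 = 7×5 + 2
5 = 2×2 + 1
2 = 2×1 + 0
Back-substitute:
1 = 5 − 2·2
1 = −2·37 + 15·5
5⁻¹ ≡ 15 (mod 37), so k ≡ 15·11 ≡ 17 (mod 37).
x = 0 + 5·17 = 85.

85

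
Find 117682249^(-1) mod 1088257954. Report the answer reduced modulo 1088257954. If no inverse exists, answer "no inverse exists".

818884247

Run Euclid on (1088257954, 117682249):
1088257954 = 9×117682249 + 29117713
117682249 = 4×29117713 + 1211397
29117713 = 24×1211397 + 44185
1211397 = 27×44185 + 18402
44185 = 2×18402 + 7381
18402 = 2×7381 + 3640
7381 = 2×3640 + 101
3640 = 36×101 + 4
101 = 25×4 + 1
4 = 4×1 + 0
The gcd is 1. Working backward:
1 = 101 − 25·4
1 = −25·3640 + 901·101
1 = 901·7381 − 1827·3640
1 = −1827·18402 + 4555·7381
1 = 4555·44185 − 10937·18402
1 = −10937·1211397 + 299854·44185
1 = 299854·29117713 − 7207433·1211397
1 = −7207433·117682249 + 29129586·29117713
1 = 29129586·1088257954 − 269373707·117682249
Thus 117682249·(-269373707) ≡ 1 (mod 1088257954); reducing, -269373707 mod 1088257954 = 818884247.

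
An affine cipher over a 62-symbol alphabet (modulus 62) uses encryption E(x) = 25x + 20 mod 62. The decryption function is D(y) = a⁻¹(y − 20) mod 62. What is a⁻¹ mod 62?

Apply the Euclidean algorithm to 62 and 25:
62 = 2·25 + 12
25 = 2·12 + 1
12 = 12·1 + 0
gcd = 1, so the inverse exists. Back-substitute:
1 = 25 − 2·12
1 = −2·62 + 5·25
So 25·5 ≡ 1 (mod 62).

5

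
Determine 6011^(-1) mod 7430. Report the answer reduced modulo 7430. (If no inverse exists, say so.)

Extended Euclidean algorithm:
7430 = 1·6011 + 1419
6011 = 4·1419 + 335
1419 = 4·335 + 79
335 = 4·79 + 19
79 = 4·19 + 3
19 = 6·3 + 1
3 = 3·1 + 0
Since gcd(6011, 7430) = 1, back-substitute to write 1 as a combination:
1 = 19 − 6·3
1 = −6·79 + 25·19
1 = 25·335 − 106·79
1 = −106·1419 + 449·335
1 = 449·6011 − 1902·1419
1 = −1902·7430 + 2351·6011
So 6011·2351 ≡ 1 (mod 7430).

2351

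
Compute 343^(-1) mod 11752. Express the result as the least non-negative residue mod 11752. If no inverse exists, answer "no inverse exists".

4831

Apply the Euclidean algorithm to 11752 and 343:
11752 = 34*343 + 90
343 = 3*90 + 73
90 = 1*73 + 17
73 = 4*17 + 5
17 = 3*5 + 2
5 = 2*2 + 1
2 = 2*1 + 0
gcd = 1, so the inverse exists. Back-substitute:
1 = 5 − 2·2
1 = −2·17 + 7·5
1 = 7·73 − 30·17
1 = −30·90 + 37·73
1 = 37·343 − 141·90
1 = −141·11752 + 4831·343
So 343·4831 ≡ 1 (mod 11752).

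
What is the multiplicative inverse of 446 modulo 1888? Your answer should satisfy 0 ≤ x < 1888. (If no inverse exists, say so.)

Compute gcd(446, 1888):
1888 = 4*446 + 104
446 = 4*104 + 30
104 = 3*30 + 14
30 = 2*14 + 2
14 = 7*2 + 0
gcd(446, 1888) = 2 ≠ 1, so 446 has no multiplicative inverse modulo 1888.

no inverse exists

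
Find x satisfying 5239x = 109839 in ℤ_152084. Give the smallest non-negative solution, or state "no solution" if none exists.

First find gcd(5239, 152084):
152084 = 29·5239 + 153
5239 = 34·153 + 37
153 = 4·37 + 5
37 = 7·5 + 2
5 = 2·2 + 1
2 = 2·1 + 0
gcd = 1, so a unique solution mod 152084 exists.
Back-substitute for the Bézout coefficients:
1 = 5 − 2·2
1 = −2·37 + 15·5
1 = 15·153 − 62·37
1 = −62·5239 + 2123·153
1 = 2123·152084 − 61629·5239
So 5239·(-61629) ≡ 1 (mod 152084), giving 5239⁻¹ ≡ 90455.
x ≡ 5239⁻¹·109839 ≡ 90455·109839 ≡ 143193 (mod 152084).

143193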